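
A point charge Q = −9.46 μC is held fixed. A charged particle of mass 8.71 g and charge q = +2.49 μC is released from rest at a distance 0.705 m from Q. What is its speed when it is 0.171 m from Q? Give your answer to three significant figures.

14.7 m/s

Only the electrostatic force acts, so mechanical energy is conserved: ½mv² = U₁ − U₂ = kQq(1/r₁ − 1/r₂).
U₁ − U₂ = (8.99×10⁹ N·m²/C²)(-9.46×10⁻⁶ C)(2.49×10⁻⁶ C)(1/0.705 − 1/0.171) = 0.938 J.
v = √(2·0.938/8.71×10⁻³) = 14.7 m/s.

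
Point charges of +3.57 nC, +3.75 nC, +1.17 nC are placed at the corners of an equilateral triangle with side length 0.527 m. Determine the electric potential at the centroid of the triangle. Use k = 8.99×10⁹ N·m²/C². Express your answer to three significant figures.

The total potential is the scalar sum of each charge's contribution, V = Σ kqᵢ/rᵢ.
The distance from each vertex to the centroid is a/√3 = 0.304 m.
V = k[(3.57×10⁻⁹)/(0.304) + (3.75×10⁻⁹)/(0.304) + (1.17×10⁻⁹)/(0.304)] = 251 V.

251 V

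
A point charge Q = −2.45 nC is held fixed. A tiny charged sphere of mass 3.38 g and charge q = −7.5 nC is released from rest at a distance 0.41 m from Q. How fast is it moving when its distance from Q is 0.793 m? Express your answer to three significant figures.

Only the electrostatic force acts, so mechanical energy is conserved: ½mv² = U₁ − U₂ = kQq(1/r₁ − 1/r₂).
U₁ − U₂ = (8.99×10⁹ N·m²/C²)(-2.45×10⁻⁹ C)(-7.50×10⁻⁹ C)(1/0.410 − 1/0.793) = 1.95×10⁻⁷ J.
v = √(2·1.95×10⁻⁷/3.38×10⁻³) = 0.0107 m/s.

0.0107 m/s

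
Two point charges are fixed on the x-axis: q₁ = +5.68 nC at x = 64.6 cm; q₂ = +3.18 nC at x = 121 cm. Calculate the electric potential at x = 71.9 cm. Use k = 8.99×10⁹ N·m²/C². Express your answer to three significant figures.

Electric potential is a scalar, so the contributions from each charge add algebraically: V = Σ kqᵢ/rᵢ.
Distances from the field point to each charge: r₁ = 0.0730 m, r₂ = 0.491 m.
V = k[(5.68×10⁻⁹)/(0.0730) + (3.18×10⁻⁹)/(0.491)] = 758 V.

758 V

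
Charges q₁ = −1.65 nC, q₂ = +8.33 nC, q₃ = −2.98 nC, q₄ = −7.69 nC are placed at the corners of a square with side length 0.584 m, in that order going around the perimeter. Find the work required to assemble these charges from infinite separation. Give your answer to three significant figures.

The work to assemble the configuration equals its total potential energy, U = Σ kqᵢqⱼ/rᵢⱼ over all pairs.
The four side pairs have separation 0.584 m and the two diagonal pairs 0.826 m.
Summing all 6 pair terms gives U = -6.89×10⁻⁷ J.

-6.89×10⁻⁷ J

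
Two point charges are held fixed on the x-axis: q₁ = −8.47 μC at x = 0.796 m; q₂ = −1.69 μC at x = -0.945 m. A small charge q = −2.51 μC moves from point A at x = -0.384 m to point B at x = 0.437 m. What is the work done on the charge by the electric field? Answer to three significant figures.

The work done by the electric force is W_field = −ΔU = −q(V_B − V_A) = q(V_A − V_B).
At A: distances to the source charges are 1.18 m, 0.561 m; V_A = Σ kqᵢ/rᵢ = -9.16×10⁴ V.
At B: distances to the source charges are 0.359 m, 1.38 m; V_B = Σ kqᵢ/rᵢ = -2.23×10⁵ V.
ΔV = V_B − V_A = -1.31×10⁵ V.
W_field = −qΔV = −(-2.51×10⁻⁶ C)(-1.31×10⁵ V) = -0.330 J.

-0.330 J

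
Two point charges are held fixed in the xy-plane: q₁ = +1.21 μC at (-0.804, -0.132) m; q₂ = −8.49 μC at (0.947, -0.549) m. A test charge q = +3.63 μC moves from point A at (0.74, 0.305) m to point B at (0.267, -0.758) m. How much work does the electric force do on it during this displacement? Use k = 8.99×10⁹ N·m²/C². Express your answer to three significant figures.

0.0669 J

The work done by the electric force is W_field = −ΔU = −q(V_B − V_A) = q(V_A − V_B).
At A: distances to the source charges are 1.60 m, 0.879 m; V_A = Σ kqᵢ/rᵢ = -8.01×10⁴ V.
At B: distances to the source charges are 1.24 m, 0.711 m; V_B = Σ kqᵢ/rᵢ = -9.85×10⁴ V.
ΔV = V_B − V_A = -1.84×10⁴ V.
W_field = −qΔV = −(3.63×10⁻⁶ C)(-1.84×10⁴ V) = 0.0669 J.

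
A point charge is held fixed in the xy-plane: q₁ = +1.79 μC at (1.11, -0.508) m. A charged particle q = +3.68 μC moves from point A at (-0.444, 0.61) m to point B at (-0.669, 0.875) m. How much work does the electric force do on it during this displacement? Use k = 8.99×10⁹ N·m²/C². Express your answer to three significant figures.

4.65×10⁻³ J

The work done by the electric force is W_field = −ΔU = −q(V_B − V_A) = q(V_A − V_B).
At A: distance to the source charge is 1.91 m; V_A = kq₁/r = 8410 V.
At B: distance to the source charge is 2.25 m; V_B = kq₁/r = 7140 V.
ΔV = V_B − V_A = -1260 V.
W_field = −qΔV = −(3.68×10⁻⁶ C)(-1260 V) = 4.65×10⁻³ J.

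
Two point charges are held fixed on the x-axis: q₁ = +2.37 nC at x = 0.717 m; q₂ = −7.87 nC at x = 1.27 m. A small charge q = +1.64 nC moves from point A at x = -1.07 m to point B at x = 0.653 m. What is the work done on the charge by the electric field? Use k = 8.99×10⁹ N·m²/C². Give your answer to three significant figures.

The work done by the electric force is W_field = −ΔU = −q(V_B − V_A) = q(V_A − V_B).
At A: distances to the source charges are 1.79 m, 2.34 m; V_A = Σ kqᵢ/rᵢ = -18.3 V.
At B: distances to the source charges are 0.0640 m, 0.617 m; V_B = Σ kqᵢ/rᵢ = 218 V.
ΔV = V_B − V_A = 237 V.
W_field = −qΔV = −(1.64×10⁻⁹ C)(237 V) = -3.88×10⁻⁷ J.

-3.88×10⁻⁷ J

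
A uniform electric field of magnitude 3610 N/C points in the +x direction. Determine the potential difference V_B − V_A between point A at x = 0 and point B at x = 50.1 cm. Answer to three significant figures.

-1810 V

In a uniform field, potential decreases in the direction of E: V_B − V_A = −E·Δx.
V_B − V_A = −(3610 V/m)(0.501 m) = -1810 V.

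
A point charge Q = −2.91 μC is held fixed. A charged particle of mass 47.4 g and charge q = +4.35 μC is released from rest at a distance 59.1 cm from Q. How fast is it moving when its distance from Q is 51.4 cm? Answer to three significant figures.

1.10 m/s

Only the electrostatic force acts, so mechanical energy is conserved: ½mv² = U₁ − U₂ = kQq(1/r₁ − 1/r₂).
U₁ − U₂ = (8.99×10⁹ N·m²/C²)(-2.91×10⁻⁶ C)(4.35×10⁻⁶ C)(1/0.591 − 1/0.514) = 0.0288 J.
v = √(2·0.0288/0.0474) = 1.10 m/s.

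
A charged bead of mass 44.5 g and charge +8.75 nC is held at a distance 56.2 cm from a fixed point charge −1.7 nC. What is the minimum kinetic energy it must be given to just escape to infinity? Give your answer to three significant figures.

To just escape, total mechanical energy must reach zero at infinity: ½mv²_min + U = 0, so ½mv²_min = −U = |kQq|/r.
|U| = |kQq|/r = (8.99×10⁹ N·m²/C²)(1.70×10⁻⁹)(8.75×10⁻⁹)/(0.562) = 2.38×10⁻⁷ J.

2.38×10⁻⁷ J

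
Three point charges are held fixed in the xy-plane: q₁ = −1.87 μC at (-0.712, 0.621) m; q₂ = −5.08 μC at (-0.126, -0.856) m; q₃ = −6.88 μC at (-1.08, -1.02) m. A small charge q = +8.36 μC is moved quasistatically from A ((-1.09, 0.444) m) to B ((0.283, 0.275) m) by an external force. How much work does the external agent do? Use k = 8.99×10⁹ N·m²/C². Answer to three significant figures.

For quasistatic motion the external work equals the change in potential energy: W_ext = qΔV = q(V_B − V_A).
At A: distances to the source charges are 0.417 m, 1.62 m, 1.46 m; V_A = Σ kqᵢ/rᵢ = -1.11×10⁵ V.
At B: distances to the source charges are 1.05 m, 1.20 m, 1.88 m; V_B = Σ kqᵢ/rᵢ = -8.68×10⁴ V.
ΔV = V_B − V_A = 2.39×10⁴ V.
W_ext = qΔV = (8.36×10⁻⁶ C)(2.39×10⁴ V) = 0.200 J.

0.200 J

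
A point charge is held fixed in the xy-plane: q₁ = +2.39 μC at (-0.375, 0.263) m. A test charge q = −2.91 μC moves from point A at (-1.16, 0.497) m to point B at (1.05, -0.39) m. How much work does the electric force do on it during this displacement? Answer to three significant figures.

-0.0364 J

The work done by the electric force is W_field = −ΔU = −q(V_B − V_A) = q(V_A − V_B).
At A: distance to the source charge is 0.819 m; V_A = kq₁/r = 2.62×10⁴ V.
At B: distance to the source charge is 1.57 m; V_B = kq₁/r = 1.37×10⁴ V.
ΔV = V_B − V_A = -1.25×10⁴ V.
W_field = −qΔV = −(-2.91×10⁻⁶ C)(-1.25×10⁴ V) = -0.0364 J.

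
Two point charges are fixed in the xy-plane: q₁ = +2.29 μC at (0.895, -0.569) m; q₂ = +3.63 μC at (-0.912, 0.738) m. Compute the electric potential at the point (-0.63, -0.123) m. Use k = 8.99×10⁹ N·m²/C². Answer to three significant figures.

4.90×10⁴ V

Electric potential is a scalar, so the contributions from each charge add algebraically: V = Σ kqᵢ/rᵢ.
Distances from the field point to each charge: r₁ = 1.59 m, r₂ = 0.906 m.
V = k[(2.29×10⁻⁶)/(1.59) + (3.63×10⁻⁶)/(0.906)] = 4.90×10⁴ V.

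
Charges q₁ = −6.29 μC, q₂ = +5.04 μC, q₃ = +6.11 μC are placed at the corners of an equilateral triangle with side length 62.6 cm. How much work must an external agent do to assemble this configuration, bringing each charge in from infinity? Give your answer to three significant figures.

The assembly work is the sum of pairwise potential energies, U = Σ_{i<j} kqᵢqⱼ/rᵢⱼ.
All three pair separations equal the side length, 0.626 m.
U = (-0.455) + (-0.552) + (0.442) = -0.565 J.

-0.565 J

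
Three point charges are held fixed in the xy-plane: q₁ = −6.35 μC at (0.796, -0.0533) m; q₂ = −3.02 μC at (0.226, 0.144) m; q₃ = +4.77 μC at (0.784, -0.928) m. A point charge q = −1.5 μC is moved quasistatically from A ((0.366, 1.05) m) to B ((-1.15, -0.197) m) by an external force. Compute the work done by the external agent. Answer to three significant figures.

-0.0434 J

For quasistatic motion the external work equals the change in potential energy: W_ext = qΔV = q(V_B − V_A).
At A: distances to the source charges are 1.18 m, 0.917 m, 2.02 m; V_A = Σ kqᵢ/rᵢ = -5.66×10⁴ V.
At B: distances to the source charges are 1.95 m, 1.42 m, 2.07 m; V_B = Σ kqᵢ/rᵢ = -2.77×10⁴ V.
ΔV = V_B − V_A = 2.89×10⁴ V.
W_ext = qΔV = (-1.50×10⁻⁶ C)(2.89×10⁴ V) = -0.0434 J.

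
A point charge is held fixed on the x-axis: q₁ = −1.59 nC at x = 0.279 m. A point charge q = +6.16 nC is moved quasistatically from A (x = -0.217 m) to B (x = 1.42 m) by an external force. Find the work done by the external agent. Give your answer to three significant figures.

1.00×10⁻⁷ J

For quasistatic motion the external work equals the change in potential energy: W_ext = qΔV = q(V_B − V_A).
At A: distance to the source charge is 0.496 m; V_A = kq₁/r = -28.8 V.
At B: distance to the source charge is 1.14 m; V_B = kq₁/r = -12.5 V.
ΔV = V_B − V_A = 16.3 V.
W_ext = qΔV = (6.16×10⁻⁹ C)(16.3 V) = 1.00×10⁻⁷ J.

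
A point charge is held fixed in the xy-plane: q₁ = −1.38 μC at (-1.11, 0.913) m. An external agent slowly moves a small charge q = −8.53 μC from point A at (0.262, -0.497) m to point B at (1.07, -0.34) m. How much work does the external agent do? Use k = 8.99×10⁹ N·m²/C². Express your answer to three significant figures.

-0.0117 J

For quasistatic motion the external work equals the change in potential energy: W_ext = qΔV = q(V_B − V_A).
At A: distance to the source charge is 1.97 m; V_A = kq₁/r = -6310 V.
At B: distance to the source charge is 2.51 m; V_B = kq₁/r = -4930 V.
ΔV = V_B − V_A = 1370 V.
W_ext = qΔV = (-8.53×10⁻⁶ C)(1370 V) = -0.0117 J.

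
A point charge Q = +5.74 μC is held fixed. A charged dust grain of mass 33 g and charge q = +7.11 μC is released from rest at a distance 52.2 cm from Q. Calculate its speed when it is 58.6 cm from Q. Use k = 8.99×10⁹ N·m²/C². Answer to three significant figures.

Only the electrostatic force acts, so mechanical energy is conserved: ½mv² = U₁ − U₂ = kQq(1/r₁ − 1/r₂).
U₁ − U₂ = (8.99×10⁹ N·m²/C²)(5.74×10⁻⁶ C)(7.11×10⁻⁶ C)(1/0.522 − 1/0.586) = 0.0768 J.
v = √(2·0.0768/0.0330) = 2.16 m/s.

2.16 m/s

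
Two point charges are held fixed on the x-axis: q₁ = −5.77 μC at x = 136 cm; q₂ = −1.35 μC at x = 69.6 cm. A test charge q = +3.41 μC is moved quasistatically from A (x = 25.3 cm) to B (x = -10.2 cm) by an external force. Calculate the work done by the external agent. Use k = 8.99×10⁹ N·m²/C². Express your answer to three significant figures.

For quasistatic motion the external work equals the change in potential energy: W_ext = qΔV = q(V_B − V_A).
At A: distances to the source charges are 1.11 m, 0.443 m; V_A = Σ kqᵢ/rᵢ = -7.43×10⁴ V.
At B: distances to the source charges are 1.46 m, 0.798 m; V_B = Σ kqᵢ/rᵢ = -5.07×10⁴ V.
ΔV = V_B − V_A = 2.36×10⁴ V.
W_ext = qΔV = (3.41×10⁻⁶ C)(2.36×10⁴ V) = 0.0804 J.

0.0804 J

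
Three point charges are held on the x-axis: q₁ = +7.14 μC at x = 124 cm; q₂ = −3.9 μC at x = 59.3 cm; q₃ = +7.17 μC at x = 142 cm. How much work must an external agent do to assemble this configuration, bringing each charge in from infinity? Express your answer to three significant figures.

The assembly work is the sum of pairwise potential energies, U = Σ_{i<j} kqᵢqⱼ/rᵢⱼ.
Pair separations: r₁₂ = 0.647 m, r₁₃ = 0.180 m, r₂₃ = 0.827 m.
U = (-0.387) + (2.56) + (-0.304) = 1.87 J.

1.87 J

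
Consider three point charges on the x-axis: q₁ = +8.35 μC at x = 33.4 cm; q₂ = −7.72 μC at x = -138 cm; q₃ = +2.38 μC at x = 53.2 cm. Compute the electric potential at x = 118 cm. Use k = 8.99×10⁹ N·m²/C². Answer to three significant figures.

9.46×10⁴ V

The total potential is the scalar sum of each charge's contribution, V = Σ kqᵢ/rᵢ.
Distances from the field point to each charge: r₁ = 0.846 m, r₂ = 2.56 m, r₃ = 0.648 m.
V = k[(8.35×10⁻⁶)/(0.846) + (-7.72×10⁻⁶)/(2.56) + (2.38×10⁻⁶)/(0.648)] = 9.46×10⁴ V.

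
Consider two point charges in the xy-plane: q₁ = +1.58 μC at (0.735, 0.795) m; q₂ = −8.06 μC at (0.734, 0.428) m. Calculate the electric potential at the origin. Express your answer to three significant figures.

-7.22×10⁴ V

Electric potential is a scalar, so the contributions from each charge add algebraically: V = Σ kqᵢ/rᵢ.
Distances from the field point to each charge: r₁ = 1.08 m, r₂ = 0.850 m.
V = k[(1.58×10⁻⁶)/(1.08) + (-8.06×10⁻⁶)/(0.850)] = -7.22×10⁴ V.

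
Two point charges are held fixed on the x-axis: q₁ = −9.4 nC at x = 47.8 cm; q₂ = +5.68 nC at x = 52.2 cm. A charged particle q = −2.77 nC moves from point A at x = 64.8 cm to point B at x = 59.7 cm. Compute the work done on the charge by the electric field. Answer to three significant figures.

The work done by the electric force is W_field = −ΔU = −q(V_B − V_A) = q(V_A − V_B).
At A: distances to the source charges are 0.170 m, 0.126 m; V_A = Σ kqᵢ/rᵢ = -91.8 V.
At B: distances to the source charges are 0.119 m, 0.0750 m; V_B = Σ kqᵢ/rᵢ = -29.3 V.
ΔV = V_B − V_A = 62.5 V.
W_field = −qΔV = −(-2.77×10⁻⁹ C)(62.5 V) = 1.73×10⁻⁷ J.

1.73×10⁻⁷ J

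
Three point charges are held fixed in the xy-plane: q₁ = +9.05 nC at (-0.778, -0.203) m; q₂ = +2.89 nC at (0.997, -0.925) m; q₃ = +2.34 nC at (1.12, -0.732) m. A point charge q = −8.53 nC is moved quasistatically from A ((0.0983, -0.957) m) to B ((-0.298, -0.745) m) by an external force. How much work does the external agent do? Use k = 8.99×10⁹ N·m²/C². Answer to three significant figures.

-2.36×10⁻⁷ J

For quasistatic motion the external work equals the change in potential energy: W_ext = qΔV = q(V_B − V_A).
At A: distances to the source charges are 1.16 m, 0.899 m, 1.05 m; V_A = Σ kqᵢ/rᵢ = 119 V.
At B: distances to the source charges are 0.724 m, 1.31 m, 1.42 m; V_B = Σ kqᵢ/rᵢ = 147 V.
ΔV = V_B − V_A = 27.7 V.
W_ext = qΔV = (-8.53×10⁻⁹ C)(27.7 V) = -2.36×10⁻⁷ J.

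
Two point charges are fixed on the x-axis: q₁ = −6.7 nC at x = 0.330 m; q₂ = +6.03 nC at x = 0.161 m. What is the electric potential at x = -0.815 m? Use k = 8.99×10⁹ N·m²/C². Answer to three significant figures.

Electric potential is a scalar, so the contributions from each charge add algebraically: V = Σ kqᵢ/rᵢ.
Distances from the field point to each charge: r₁ = 1.15 m, r₂ = 0.976 m.
V = k[(-6.70×10⁻⁹)/(1.15) + (6.03×10⁻⁹)/(0.976)] = 2.94 V.

2.94 V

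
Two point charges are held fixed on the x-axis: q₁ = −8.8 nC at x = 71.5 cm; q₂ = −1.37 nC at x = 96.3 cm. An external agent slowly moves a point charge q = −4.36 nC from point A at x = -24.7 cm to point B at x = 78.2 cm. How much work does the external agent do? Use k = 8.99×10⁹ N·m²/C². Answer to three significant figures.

5.04×10⁻⁶ J

For quasistatic motion the external work equals the change in potential energy: W_ext = qΔV = q(V_B − V_A).
At A: distances to the source charges are 0.962 m, 1.21 m; V_A = Σ kqᵢ/rᵢ = -92.4 V.
At B: distances to the source charges are 0.0670 m, 0.181 m; V_B = Σ kqᵢ/rᵢ = -1250 V.
ΔV = V_B − V_A = -1160 V.
W_ext = qΔV = (-4.36×10⁻⁹ C)(-1160 V) = 5.04×10⁻⁶ J.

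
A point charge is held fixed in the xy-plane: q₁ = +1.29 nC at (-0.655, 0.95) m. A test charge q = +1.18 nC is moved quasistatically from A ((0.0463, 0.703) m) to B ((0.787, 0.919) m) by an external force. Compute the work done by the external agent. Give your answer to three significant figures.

-8.92×10⁻⁹ J

For quasistatic motion the external work equals the change in potential energy: W_ext = qΔV = q(V_B − V_A).
At A: distance to the source charge is 0.744 m; V_A = kq₁/r = 15.6 V.
At B: distance to the source charge is 1.44 m; V_B = kq₁/r = 8.04 V.
ΔV = V_B − V_A = -7.56 V.
W_ext = qΔV = (1.18×10⁻⁹ C)(-7.56 V) = -8.92×10⁻⁹ J.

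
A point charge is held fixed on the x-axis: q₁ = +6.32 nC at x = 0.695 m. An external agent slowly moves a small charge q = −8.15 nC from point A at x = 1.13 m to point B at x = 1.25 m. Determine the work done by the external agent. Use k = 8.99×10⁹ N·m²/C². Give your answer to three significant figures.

For quasistatic motion the external work equals the change in potential energy: W_ext = qΔV = q(V_B − V_A).
At A: distance to the source charge is 0.435 m; V_A = kq₁/r = 131 V.
At B: distance to the source charge is 0.555 m; V_B = kq₁/r = 102 V.
ΔV = V_B − V_A = -28.2 V.
W_ext = qΔV = (-8.15×10⁻⁹ C)(-28.2 V) = 2.30×10⁻⁷ J.

2.30×10⁻⁷ J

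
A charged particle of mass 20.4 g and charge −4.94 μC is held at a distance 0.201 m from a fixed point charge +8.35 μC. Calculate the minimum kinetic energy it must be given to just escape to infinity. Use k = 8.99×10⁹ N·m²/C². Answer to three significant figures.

To just escape, total mechanical energy must reach zero at infinity: ½mv²_min + U = 0, so ½mv²_min = −U = |kQq|/r.
|U| = |kQq|/r = (8.99×10⁹ N·m²/C²)(8.35×10⁻⁶)(4.94×10⁻⁶)/(0.201) = 1.84 J.

1.84 J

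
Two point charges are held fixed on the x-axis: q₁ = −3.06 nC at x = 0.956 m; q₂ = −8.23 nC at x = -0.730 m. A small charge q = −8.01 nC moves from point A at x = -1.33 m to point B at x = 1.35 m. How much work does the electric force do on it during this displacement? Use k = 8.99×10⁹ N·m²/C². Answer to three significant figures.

2.40×10⁻⁷ J

The work done by the electric force is W_field = −ΔU = −q(V_B − V_A) = q(V_A − V_B).
At A: distances to the source charges are 2.29 m, 0.600 m; V_A = Σ kqᵢ/rᵢ = -135 V.
At B: distances to the source charges are 0.394 m, 2.08 m; V_B = Σ kqᵢ/rᵢ = -105 V.
ΔV = V_B − V_A = 30.0 V.
W_field = −qΔV = −(-8.01×10⁻⁹ C)(30.0 V) = 2.40×10⁻⁷ J.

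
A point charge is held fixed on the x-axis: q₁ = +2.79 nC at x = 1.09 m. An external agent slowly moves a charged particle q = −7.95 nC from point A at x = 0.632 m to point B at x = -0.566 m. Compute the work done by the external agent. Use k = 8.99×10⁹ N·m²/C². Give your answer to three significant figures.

3.15×10⁻⁷ J

For quasistatic motion the external work equals the change in potential energy: W_ext = qΔV = q(V_B − V_A).
At A: distance to the source charge is 0.458 m; V_A = kq₁/r = 54.8 V.
At B: distance to the source charge is 1.66 m; V_B = kq₁/r = 15.1 V.
ΔV = V_B − V_A = -39.6 V.
W_ext = qΔV = (-7.95×10⁻⁹ C)(-39.6 V) = 3.15×10⁻⁷ J.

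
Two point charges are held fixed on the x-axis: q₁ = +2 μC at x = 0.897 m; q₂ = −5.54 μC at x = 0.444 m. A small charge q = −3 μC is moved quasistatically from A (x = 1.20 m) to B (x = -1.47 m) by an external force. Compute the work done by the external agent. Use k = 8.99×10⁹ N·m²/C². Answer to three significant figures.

For quasistatic motion the external work equals the change in potential energy: W_ext = qΔV = q(V_B − V_A).
At A: distances to the source charges are 0.303 m, 0.756 m; V_A = Σ kqᵢ/rᵢ = -6540 V.
At B: distances to the source charges are 2.37 m, 1.91 m; V_B = Σ kqᵢ/rᵢ = -1.84×10⁴ V.
ΔV = V_B − V_A = -1.19×10⁴ V.
W_ext = qΔV = (-3.00×10⁻⁶ C)(-1.19×10⁴ V) = 0.0357 J.

0.0357 J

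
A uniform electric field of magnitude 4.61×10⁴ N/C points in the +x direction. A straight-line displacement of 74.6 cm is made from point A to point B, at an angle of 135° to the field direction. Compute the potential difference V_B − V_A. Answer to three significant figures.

2.43×10⁴ V

Only the component of displacement along E changes the potential: ΔV = −E·d·cosθ.
ΔV = −(4.61×10⁴ V/m)(0.746 m)cos135° = 2.43×10⁴ V.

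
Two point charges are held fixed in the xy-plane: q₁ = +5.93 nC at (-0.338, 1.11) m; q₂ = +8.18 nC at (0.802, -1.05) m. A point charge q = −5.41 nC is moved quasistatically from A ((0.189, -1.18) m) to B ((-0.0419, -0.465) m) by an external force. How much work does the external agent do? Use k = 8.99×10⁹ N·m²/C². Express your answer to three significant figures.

1.90×10⁻⁷ J

For quasistatic motion the external work equals the change in potential energy: W_ext = qΔV = q(V_B − V_A).
At A: distances to the source charges are 2.35 m, 0.627 m; V_A = Σ kqᵢ/rᵢ = 140 V.
At B: distances to the source charges are 1.60 m, 1.03 m; V_B = Σ kqᵢ/rᵢ = 105 V.
ΔV = V_B − V_A = -35.2 V.
W_ext = qΔV = (-5.41×10⁻⁹ C)(-35.2 V) = 1.90×10⁻⁷ J.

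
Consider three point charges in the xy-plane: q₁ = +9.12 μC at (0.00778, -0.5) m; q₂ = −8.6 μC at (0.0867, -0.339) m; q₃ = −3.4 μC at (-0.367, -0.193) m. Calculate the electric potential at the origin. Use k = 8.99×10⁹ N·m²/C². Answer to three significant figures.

-1.31×10⁵ V

The total potential is the scalar sum of each charge's contribution, V = Σ kqᵢ/rᵢ.
Distances from the field point to each charge: r₁ = 0.500 m, r₂ = 0.350 m, r₃ = 0.415 m.
V = k[(9.12×10⁻⁶)/(0.500) + (-8.60×10⁻⁶)/(0.350) + (-3.40×10⁻⁶)/(0.415)] = -1.31×10⁵ V.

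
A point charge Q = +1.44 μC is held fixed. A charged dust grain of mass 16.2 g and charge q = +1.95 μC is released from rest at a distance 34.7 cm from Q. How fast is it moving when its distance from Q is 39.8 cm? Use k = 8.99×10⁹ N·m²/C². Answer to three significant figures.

1.07 m/s

Only the electrostatic force acts, so mechanical energy is conserved: ½mv² = U₁ − U₂ = kQq(1/r₁ − 1/r₂).
U₁ − U₂ = (8.99×10⁹ N·m²/C²)(1.44×10⁻⁶ C)(1.95×10⁻⁶ C)(1/0.347 − 1/0.398) = 9.32×10⁻³ J.
v = √(2·9.32×10⁻³/0.0162) = 1.07 m/s.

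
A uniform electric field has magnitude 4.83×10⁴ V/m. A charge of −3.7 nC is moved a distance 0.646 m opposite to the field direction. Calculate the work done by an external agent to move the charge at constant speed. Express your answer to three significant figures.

-1.15×10⁻⁴ J

The potential change for a displacement 0.646 m opposite to the field direction is ΔV = +Ed = 3.12×10⁴ V.
W_ext = qΔV = -1.15×10⁻⁴ J.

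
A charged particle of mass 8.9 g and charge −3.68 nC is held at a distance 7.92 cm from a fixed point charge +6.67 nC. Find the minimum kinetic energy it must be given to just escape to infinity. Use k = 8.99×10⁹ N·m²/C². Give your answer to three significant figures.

To just escape, total mechanical energy must reach zero at infinity: ½mv²_min + U = 0, so ½mv²_min = −U = |kQq|/r.
|U| = |kQq|/r = (8.99×10⁹ N·m²/C²)(6.67×10⁻⁹)(3.68×10⁻⁹)/(0.0792) = 2.79×10⁻⁶ J.

2.79×10⁻⁶ J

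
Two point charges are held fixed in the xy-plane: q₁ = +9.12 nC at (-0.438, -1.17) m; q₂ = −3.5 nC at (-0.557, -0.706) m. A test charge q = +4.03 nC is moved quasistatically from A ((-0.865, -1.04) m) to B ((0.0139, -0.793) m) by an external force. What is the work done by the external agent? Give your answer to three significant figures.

For quasistatic motion the external work equals the change in potential energy: W_ext = qΔV = q(V_B − V_A).
At A: distances to the source charges are 0.446 m, 0.454 m; V_A = Σ kqᵢ/rᵢ = 114 V.
At B: distances to the source charges are 0.589 m, 0.577 m; V_B = Σ kqᵢ/rᵢ = 84.8 V.
ΔV = V_B − V_A = -29.6 V.
W_ext = qΔV = (4.03×10⁻⁹ C)(-29.6 V) = -1.19×10⁻⁷ J.

-1.19×10⁻⁷ J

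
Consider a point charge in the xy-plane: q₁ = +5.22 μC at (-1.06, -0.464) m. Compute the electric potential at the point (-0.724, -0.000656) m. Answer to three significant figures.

Electric potential is a scalar, so the contributions from each charge add algebraically: V = Σ kqᵢ/rᵢ.
Distances from the field point to each charge: r₁ = 0.572 m.
V = k[(5.22×10⁻⁶)/(0.572)] = 8.20×10⁴ V.

8.20×10⁴ V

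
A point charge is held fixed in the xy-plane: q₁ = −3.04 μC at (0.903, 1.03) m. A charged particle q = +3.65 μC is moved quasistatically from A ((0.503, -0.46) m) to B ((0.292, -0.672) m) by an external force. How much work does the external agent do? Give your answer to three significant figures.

For quasistatic motion the external work equals the change in potential energy: W_ext = qΔV = q(V_B − V_A).
At A: distance to the source charge is 1.54 m; V_A = kq₁/r = -1.77×10⁴ V.
At B: distance to the source charge is 1.81 m; V_B = kq₁/r = -1.51×10⁴ V.
ΔV = V_B − V_A = 2600 V.
W_ext = qΔV = (3.65×10⁻⁶ C)(2600 V) = 9.50×10⁻³ J.

9.50×10⁻³ J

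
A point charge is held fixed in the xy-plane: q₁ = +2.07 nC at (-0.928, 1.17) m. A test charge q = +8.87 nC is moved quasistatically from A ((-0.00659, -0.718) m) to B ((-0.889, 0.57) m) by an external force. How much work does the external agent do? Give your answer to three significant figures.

1.96×10⁻⁷ J

For quasistatic motion the external work equals the change in potential energy: W_ext = qΔV = q(V_B − V_A).
At A: distance to the source charge is 2.10 m; V_A = kq₁/r = 8.86 V.
At B: distance to the source charge is 0.601 m; V_B = kq₁/r = 31.0 V.
ΔV = V_B − V_A = 22.1 V.
W_ext = qΔV = (8.87×10⁻⁹ C)(22.1 V) = 1.96×10⁻⁷ J.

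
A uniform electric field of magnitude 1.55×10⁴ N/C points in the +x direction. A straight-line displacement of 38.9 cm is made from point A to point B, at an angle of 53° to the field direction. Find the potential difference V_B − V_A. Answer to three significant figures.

-3630 V

Only the component of displacement along E changes the potential: ΔV = −E·d·cosθ.
ΔV = −(1.55×10⁴ V/m)(0.389 m)cos53° = -3630 V.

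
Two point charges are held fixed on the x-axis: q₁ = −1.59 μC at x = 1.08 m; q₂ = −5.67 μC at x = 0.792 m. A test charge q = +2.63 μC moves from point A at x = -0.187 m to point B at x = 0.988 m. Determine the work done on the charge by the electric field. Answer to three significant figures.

The work done by the electric force is W_field = −ΔU = −q(V_B − V_A) = q(V_A − V_B).
At A: distances to the source charges are 1.27 m, 0.979 m; V_A = Σ kqᵢ/rᵢ = -6.33×10⁴ V.
At B: distances to the source charges are 0.0920 m, 0.196 m; V_B = Σ kqᵢ/rᵢ = -4.15×10⁵ V.
ΔV = V_B − V_A = -3.52×10⁵ V.
W_field = −qΔV = −(2.63×10⁻⁶ C)(-3.52×10⁵ V) = 0.926 J.

0.926 J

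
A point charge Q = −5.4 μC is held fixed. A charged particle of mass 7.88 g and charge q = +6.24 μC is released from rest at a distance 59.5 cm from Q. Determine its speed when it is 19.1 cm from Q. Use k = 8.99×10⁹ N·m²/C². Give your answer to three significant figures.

Only the electrostatic force acts, so mechanical energy is conserved: ½mv² = U₁ − U₂ = kQq(1/r₁ − 1/r₂).
U₁ − U₂ = (8.99×10⁹ N·m²/C²)(-5.40×10⁻⁶ C)(6.24×10⁻⁶ C)(1/0.595 − 1/0.191) = 1.08 J.
v = √(2·1.08/7.88×10⁻³) = 16.5 m/s.

16.5 m/s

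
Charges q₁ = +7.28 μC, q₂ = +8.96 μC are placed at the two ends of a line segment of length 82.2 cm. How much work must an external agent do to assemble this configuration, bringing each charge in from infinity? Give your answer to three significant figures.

0.713 J

The assembly work is the sum of pairwise potential energies, U = Σ_{i<j} kqᵢqⱼ/rᵢⱼ.
The separation is r = 0.822 m.
U = (0.713) = 0.713 J.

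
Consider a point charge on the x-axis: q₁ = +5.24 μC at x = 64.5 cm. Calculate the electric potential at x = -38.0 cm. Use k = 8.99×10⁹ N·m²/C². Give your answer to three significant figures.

4.60×10⁴ V

Electric potential is a scalar, so the contributions from each charge add algebraically: V = Σ kqᵢ/rᵢ.
V = k[(5.24×10⁻⁶)/(1.02)] = 4.60×10⁴ V.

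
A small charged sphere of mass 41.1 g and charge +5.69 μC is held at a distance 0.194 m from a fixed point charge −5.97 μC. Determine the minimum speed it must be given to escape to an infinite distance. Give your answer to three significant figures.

To just escape, total mechanical energy must reach zero at infinity: ½mv²_min + U = 0, so ½mv²_min = −U = |kQq|/r.
|U| = |kQq|/r = (8.99×10⁹ N·m²/C²)(5.97×10⁻⁶)(5.69×10⁻⁶)/(0.194) = 1.57 J.
v_min = √(2|U|/m) = √(2·1.57/0.0411) = 8.75 m/s.

8.75 m/s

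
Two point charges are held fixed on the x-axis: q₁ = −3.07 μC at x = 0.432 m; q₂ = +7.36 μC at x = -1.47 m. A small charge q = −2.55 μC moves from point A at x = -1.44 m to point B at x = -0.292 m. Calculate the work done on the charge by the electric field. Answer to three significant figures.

The work done by the electric force is W_field = −ΔU = −q(V_B − V_A) = q(V_A − V_B).
At A: distances to the source charges are 1.87 m, 0.0300 m; V_A = Σ kqᵢ/rᵢ = 2.19×10⁶ V.
At B: distances to the source charges are 0.724 m, 1.18 m; V_B = Σ kqᵢ/rᵢ = 1.80×10⁴ V.
ΔV = V_B − V_A = -2.17×10⁶ V.
W_field = −qΔV = −(-2.55×10⁻⁶ C)(-2.17×10⁶ V) = -5.54 J.

-5.54 J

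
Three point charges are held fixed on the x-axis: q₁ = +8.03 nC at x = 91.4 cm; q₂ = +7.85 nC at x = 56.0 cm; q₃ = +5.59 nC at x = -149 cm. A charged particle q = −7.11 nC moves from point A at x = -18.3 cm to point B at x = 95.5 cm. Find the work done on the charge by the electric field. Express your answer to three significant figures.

1.25×10⁻⁵ J

The work done by the electric force is W_field = −ΔU = −q(V_B − V_A) = q(V_A − V_B).
At A: distances to the source charges are 1.10 m, 0.743 m, 1.31 m; V_A = Σ kqᵢ/rᵢ = 199 V.
At B: distances to the source charges are 0.0410 m, 0.395 m, 2.44 m; V_B = Σ kqᵢ/rᵢ = 1960 V.
ΔV = V_B − V_A = 1760 V.
W_field = −qΔV = −(-7.11×10⁻⁹ C)(1760 V) = 1.25×10⁻⁵ J.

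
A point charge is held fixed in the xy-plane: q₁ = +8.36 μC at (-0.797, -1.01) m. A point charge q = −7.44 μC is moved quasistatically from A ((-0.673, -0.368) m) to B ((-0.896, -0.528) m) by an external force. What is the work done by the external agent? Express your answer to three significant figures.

-0.281 J

For quasistatic motion the external work equals the change in potential energy: W_ext = qΔV = q(V_B − V_A).
At A: distance to the source charge is 0.654 m; V_A = kq₁/r = 1.15×10⁵ V.
At B: distance to the source charge is 0.492 m; V_B = kq₁/r = 1.53×10⁵ V.
ΔV = V_B − V_A = 3.78×10⁴ V.
W_ext = qΔV = (-7.44×10⁻⁶ C)(3.78×10⁴ V) = -0.281 J.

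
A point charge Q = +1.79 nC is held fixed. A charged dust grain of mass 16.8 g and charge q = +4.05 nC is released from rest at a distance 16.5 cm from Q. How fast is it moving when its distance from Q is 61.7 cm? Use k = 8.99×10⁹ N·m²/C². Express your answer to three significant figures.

5.87×10⁻³ m/s

Only the electrostatic force acts, so mechanical energy is conserved: ½mv² = U₁ − U₂ = kQq(1/r₁ − 1/r₂).
U₁ − U₂ = (8.99×10⁹ N·m²/C²)(1.79×10⁻⁹ C)(4.05×10⁻⁹ C)(1/0.165 − 1/0.617) = 2.89×10⁻⁷ J.
v = √(2·2.89×10⁻⁷/0.0168) = 5.87×10⁻³ m/s.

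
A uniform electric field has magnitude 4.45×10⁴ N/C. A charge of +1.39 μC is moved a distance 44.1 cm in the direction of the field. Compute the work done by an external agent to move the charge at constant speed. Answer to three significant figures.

-0.0273 J

The potential change for a displacement 44.1 cm in the direction of the field is ΔV = −Ed = -1.96×10⁴ V.
W_ext = qΔV = -0.0273 J.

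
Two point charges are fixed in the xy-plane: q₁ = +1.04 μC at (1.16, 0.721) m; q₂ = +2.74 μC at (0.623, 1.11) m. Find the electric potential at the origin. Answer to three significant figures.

The total potential is the scalar sum of each charge's contribution, V = Σ kqᵢ/rᵢ.
Distances from the field point to each charge: r₁ = 1.37 m, r₂ = 1.27 m.
V = k[(1.04×10⁻⁶)/(1.37) + (2.74×10⁻⁶)/(1.27)] = 2.62×10⁴ V.

2.62×10⁴ V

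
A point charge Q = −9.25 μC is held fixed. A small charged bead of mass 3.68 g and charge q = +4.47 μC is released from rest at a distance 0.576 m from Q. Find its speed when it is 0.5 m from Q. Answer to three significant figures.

7.30 m/s

Only the electrostatic force acts, so mechanical energy is conserved: ½mv² = U₁ − U₂ = kQq(1/r₁ − 1/r₂).
U₁ − U₂ = (8.99×10⁹ N·m²/C²)(-9.25×10⁻⁶ C)(4.47×10⁻⁶ C)(1/0.576 − 1/0.500) = 0.0981 J.
v = √(2·0.0981/3.68×10⁻³) = 7.30 m/s.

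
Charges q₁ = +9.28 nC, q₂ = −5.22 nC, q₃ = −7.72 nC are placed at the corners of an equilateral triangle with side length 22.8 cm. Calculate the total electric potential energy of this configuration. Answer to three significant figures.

-3.15×10⁻⁶ J

The work to assemble the configuration equals its total potential energy, U = Σ kqᵢqⱼ/rᵢⱼ over all pairs.
All three pair separations equal the side length, 0.228 m.
U = (-1.91×10⁻⁶) + (-2.82×10⁻⁶) + (1.59×10⁻⁶) = -3.15×10⁻⁶ J.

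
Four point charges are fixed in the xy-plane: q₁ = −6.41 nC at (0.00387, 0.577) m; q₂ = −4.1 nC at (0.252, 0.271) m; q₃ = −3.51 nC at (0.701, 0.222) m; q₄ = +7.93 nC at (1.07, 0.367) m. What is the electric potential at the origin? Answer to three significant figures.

-179 V

Electric potential is a scalar, so the contributions from each charge add algebraically: V = Σ kqᵢ/rᵢ.
Distances from the field point to each charge: r₁ = 0.577 m, r₂ = 0.370 m, r₃ = 0.735 m, r₄ = 1.13 m.
V = k[(-6.41×10⁻⁹)/(0.577) + (-4.10×10⁻⁹)/(0.370) + (-3.51×10⁻⁹)/(0.735) + (7.93×10⁻⁹)/(1.13)] = -179 V.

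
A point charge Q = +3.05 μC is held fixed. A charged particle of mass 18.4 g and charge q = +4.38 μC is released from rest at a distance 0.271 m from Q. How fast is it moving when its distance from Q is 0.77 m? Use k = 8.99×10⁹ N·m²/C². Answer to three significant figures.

Only the electrostatic force acts, so mechanical energy is conserved: ½mv² = U₁ − U₂ = kQq(1/r₁ − 1/r₂).
U₁ − U₂ = (8.99×10⁹ N·m²/C²)(3.05×10⁻⁶ C)(4.38×10⁻⁶ C)(1/0.271 − 1/0.770) = 0.287 J.
v = √(2·0.287/0.0184) = 5.59 m/s.

5.59 m/s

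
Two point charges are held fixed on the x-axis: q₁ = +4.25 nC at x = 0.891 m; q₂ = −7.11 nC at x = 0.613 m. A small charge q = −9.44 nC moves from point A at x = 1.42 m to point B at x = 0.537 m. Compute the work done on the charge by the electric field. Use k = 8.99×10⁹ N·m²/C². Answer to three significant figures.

The work done by the electric force is W_field = −ΔU = −q(V_B − V_A) = q(V_A − V_B).
At A: distances to the source charges are 0.529 m, 0.807 m; V_A = Σ kqᵢ/rᵢ = -6.98 V.
At B: distances to the source charges are 0.354 m, 0.0760 m; V_B = Σ kqᵢ/rᵢ = -733 V.
ΔV = V_B − V_A = -726 V.
W_field = −qΔV = −(-9.44×10⁻⁹ C)(-726 V) = -6.85×10⁻⁶ J.

-6.85×10⁻⁶ J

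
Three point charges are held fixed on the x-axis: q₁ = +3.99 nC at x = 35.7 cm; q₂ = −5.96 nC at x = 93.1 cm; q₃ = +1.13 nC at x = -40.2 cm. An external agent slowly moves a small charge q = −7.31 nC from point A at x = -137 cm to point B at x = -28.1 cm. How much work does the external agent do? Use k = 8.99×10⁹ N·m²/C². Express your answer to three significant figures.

-6.43×10⁻⁷ J

For quasistatic motion the external work equals the change in potential energy: W_ext = qΔV = q(V_B − V_A).
At A: distances to the source charges are 1.73 m, 2.30 m, 0.968 m; V_A = Σ kqᵢ/rᵢ = 7.98 V.
At B: distances to the source charges are 0.638 m, 1.21 m, 0.121 m; V_B = Σ kqᵢ/rᵢ = 96.0 V.
ΔV = V_B − V_A = 88.0 V.
W_ext = qΔV = (-7.31×10⁻⁹ C)(88.0 V) = -6.43×10⁻⁷ J.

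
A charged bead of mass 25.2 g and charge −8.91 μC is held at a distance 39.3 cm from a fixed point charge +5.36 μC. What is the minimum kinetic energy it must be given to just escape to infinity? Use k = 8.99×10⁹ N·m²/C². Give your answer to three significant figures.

To just escape, total mechanical energy must reach zero at infinity: ½mv²_min + U = 0, so ½mv²_min = −U = |kQq|/r.
|U| = |kQq|/r = (8.99×10⁹ N·m²/C²)(5.36×10⁻⁶)(8.91×10⁻⁶)/(0.393) = 1.09 J.

1.09 J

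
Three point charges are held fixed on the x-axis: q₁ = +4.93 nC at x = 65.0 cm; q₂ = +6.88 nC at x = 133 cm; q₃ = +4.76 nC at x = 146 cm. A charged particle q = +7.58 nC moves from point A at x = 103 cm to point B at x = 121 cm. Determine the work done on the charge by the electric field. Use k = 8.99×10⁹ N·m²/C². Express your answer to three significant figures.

-2.60×10⁻⁶ J

The work done by the electric force is W_field = −ΔU = −q(V_B − V_A) = q(V_A − V_B).
At A: distances to the source charges are 0.380 m, 0.300 m, 0.430 m; V_A = Σ kqᵢ/rᵢ = 422 V.
At B: distances to the source charges are 0.560 m, 0.120 m, 0.250 m; V_B = Σ kqᵢ/rᵢ = 766 V.
ΔV = V_B − V_A = 343 V.
W_field = −qΔV = −(7.58×10⁻⁹ C)(343 V) = -2.60×10⁻⁶ J.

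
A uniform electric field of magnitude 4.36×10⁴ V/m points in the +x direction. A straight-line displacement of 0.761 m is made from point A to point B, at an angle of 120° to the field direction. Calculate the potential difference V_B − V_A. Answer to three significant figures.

Only the component of displacement along E changes the potential: ΔV = −E·d·cosθ.
ΔV = −(4.36×10⁴ V/m)(0.761 m)cos120° = 1.66×10⁴ V.

1.66×10⁴ V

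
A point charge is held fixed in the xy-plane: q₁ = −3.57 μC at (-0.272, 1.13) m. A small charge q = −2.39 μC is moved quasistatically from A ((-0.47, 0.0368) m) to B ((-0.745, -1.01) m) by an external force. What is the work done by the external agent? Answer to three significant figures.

For quasistatic motion the external work equals the change in potential energy: W_ext = qΔV = q(V_B − V_A).
At A: distance to the source charge is 1.11 m; V_A = kq₁/r = -2.89×10⁴ V.
At B: distance to the source charge is 2.19 m; V_B = kq₁/r = -1.46×10⁴ V.
ΔV = V_B − V_A = 1.42×10⁴ V.
W_ext = qΔV = (-2.39×10⁻⁶ C)(1.42×10⁴ V) = -0.0340 J.

-0.0340 J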